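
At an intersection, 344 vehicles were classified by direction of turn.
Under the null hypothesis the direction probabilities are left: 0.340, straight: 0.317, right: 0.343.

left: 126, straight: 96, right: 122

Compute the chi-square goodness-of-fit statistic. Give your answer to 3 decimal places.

2.396

Expected counts E_i = n·p_i: 344×0.340 = 116.96, 344×0.317 = 109.048, 344×0.343 = 117.992.
χ² = (126−116.96)²/116.96 + (96−109.048)²/109.048 + (122−117.992)²/117.992
   = 0.6987 + 1.5612 + 0.1361
Sum = 2.396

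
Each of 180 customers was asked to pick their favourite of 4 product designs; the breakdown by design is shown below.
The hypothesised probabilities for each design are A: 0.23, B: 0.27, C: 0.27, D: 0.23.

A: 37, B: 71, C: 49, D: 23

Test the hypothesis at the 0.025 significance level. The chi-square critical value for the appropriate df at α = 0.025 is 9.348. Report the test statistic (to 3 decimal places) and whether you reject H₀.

Expected counts E_i = n·p_i: 180×0.23 = 41.4, 180×0.27 = 48.6, 180×0.27 = 48.6, 180×0.23 = 41.4.
χ² = (37−41.4)²/41.4 + (71−48.6)²/48.6 + (49−48.6)²/48.6 + (23−41.4)²/41.4
   = 0.4676 + 10.3243 + 0.0033 + 8.1778
Sum = 18.973
df = 3. Since 18.973 > 9.348, we reject H₀.

18.973; reject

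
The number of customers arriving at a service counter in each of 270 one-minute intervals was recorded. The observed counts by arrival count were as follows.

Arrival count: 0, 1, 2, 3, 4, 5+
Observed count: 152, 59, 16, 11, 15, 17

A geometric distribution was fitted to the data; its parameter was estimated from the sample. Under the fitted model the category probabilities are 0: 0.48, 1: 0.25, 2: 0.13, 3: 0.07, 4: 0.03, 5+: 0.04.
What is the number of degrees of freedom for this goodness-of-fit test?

There are k = 6 categories and 1 parameter estimated from the data, so df = 6 − 1 − 1 = 4.

4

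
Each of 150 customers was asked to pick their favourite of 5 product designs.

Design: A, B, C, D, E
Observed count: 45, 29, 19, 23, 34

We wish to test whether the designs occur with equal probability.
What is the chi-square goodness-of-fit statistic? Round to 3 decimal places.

13.733

Expected count for each of the 5 categories: 150/5 = 30.
χ² = (45−30)²/30 + (29−30)²/30 + (19−30)²/30 + (23−30)²/30 + (34−30)²/30
   = 7.5000 + 0.0333 + 4.0333 + 1.6333 + 0.5333
Sum = 13.733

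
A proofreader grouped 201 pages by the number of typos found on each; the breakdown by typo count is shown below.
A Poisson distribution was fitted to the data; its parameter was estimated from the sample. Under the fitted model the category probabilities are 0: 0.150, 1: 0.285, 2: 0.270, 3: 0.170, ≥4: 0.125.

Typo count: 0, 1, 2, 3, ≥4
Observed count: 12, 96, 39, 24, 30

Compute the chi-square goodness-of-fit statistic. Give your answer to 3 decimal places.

45.360

Expected counts E_i = n·p_i: 201×0.150 = 30.15, 201×0.285 = 57.285, 201×0.270 = 54.27, 201×0.170 = 34.17, 201×0.125 = 25.125.
cat         O        E   (O−E)²/E
0          12    30.15    10.9261
1          96   57.285    26.1648
2          39    54.27     4.2965
3          24    34.17     3.0269
≥4         30   25.125     0.9459
Sum = 45.360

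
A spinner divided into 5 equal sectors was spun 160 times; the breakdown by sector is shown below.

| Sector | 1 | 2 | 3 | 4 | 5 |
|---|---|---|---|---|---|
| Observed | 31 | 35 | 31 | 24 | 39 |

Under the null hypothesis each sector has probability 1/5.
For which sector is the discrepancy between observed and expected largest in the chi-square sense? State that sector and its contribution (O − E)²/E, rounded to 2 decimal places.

Under H₀ each category has probability 1/5, so each expected count is 160/5 = 32.
cat         O        E   (O−E)²/E
1          31       32      0.031
2          35       32      0.281
3          31       32      0.031
4          24       32      2.000
5          39       32      1.531
The largest term is for 4: 2.00.

4, 2.00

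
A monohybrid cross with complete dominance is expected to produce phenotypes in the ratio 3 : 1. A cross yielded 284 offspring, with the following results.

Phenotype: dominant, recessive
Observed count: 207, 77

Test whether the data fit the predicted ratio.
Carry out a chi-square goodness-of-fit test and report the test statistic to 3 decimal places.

Ratio total = 4. Expected counts: 284×3/4 = 213, 284×1/4 = 71.
dominant: (207 − 213)²/213 = 36/213 = 0.1690
recessive: (77 − 71)²/71 = 36/71 = 0.5070
Sum = 0.676

0.676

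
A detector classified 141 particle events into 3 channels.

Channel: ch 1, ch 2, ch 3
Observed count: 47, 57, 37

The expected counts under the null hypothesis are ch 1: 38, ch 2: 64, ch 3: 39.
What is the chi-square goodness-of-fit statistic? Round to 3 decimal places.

cat         O        E   (O−E)²/E
ch 1       47       38     2.1316
ch 2       57       64     0.7656
ch 3       37       39     0.1026
Sum = 3.000

3.000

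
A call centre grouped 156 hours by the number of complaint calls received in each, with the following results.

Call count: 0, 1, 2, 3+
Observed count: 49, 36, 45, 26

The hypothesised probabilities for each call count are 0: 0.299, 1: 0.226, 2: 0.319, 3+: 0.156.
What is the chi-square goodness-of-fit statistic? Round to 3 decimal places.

Expected counts E_i = n·p_i: 156×0.299 = 46.644, 156×0.226 = 35.256, 156×0.319 = 49.764, 156×0.156 = 24.336.
χ² = (49−46.644)²/46.644 + (36−35.256)²/35.256 + (45−49.764)²/49.764 + (26−24.336)²/24.336
   = 0.1190 + 0.0157 + 0.4561 + 0.1138
Sum = 0.705

0.705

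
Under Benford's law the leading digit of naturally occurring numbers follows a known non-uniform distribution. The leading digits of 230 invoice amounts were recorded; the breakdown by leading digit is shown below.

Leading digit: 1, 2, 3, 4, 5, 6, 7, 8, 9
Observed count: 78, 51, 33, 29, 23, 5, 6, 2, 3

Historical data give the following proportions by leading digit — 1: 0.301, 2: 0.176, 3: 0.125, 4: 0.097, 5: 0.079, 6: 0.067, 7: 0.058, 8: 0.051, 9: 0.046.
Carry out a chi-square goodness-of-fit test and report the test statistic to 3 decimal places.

32.336

Expected counts E_i = n·p_i: 230×0.301 = 69.23, 230×0.176 = 40.48, 230×0.125 = 28.75, 230×0.097 = 22.31, 230×0.079 = 18.17, 230×0.067 = 15.41, 230×0.058 = 13.34, 230×0.051 = 11.73, 230×0.046 = 10.58.
χ² = (78−69.23)²/69.23 + (51−40.48)²/40.48 + (33−28.75)²/28.75 + (29−22.31)²/22.31 + (23−18.17)²/18.17 + (5−15.41)²/15.41 + (6−13.34)²/13.34 + (2−11.73)²/11.73 + (3−10.58)²/10.58
   = 1.1110 + 2.7340 + 0.6283 + 2.0061 + 1.2839 + 7.0323 + 4.0387 + 8.0710 + 5.4307
Sum = 32.336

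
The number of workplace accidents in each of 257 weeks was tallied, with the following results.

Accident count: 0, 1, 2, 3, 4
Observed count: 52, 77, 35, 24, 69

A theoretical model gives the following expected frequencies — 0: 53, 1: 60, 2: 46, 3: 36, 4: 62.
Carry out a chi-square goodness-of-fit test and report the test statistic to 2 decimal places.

cat         O        E   (O−E)²/E
0          52       53      0.019
1          77       60      4.817
2          35       46      2.630
3          24       36      4.000
4          69       62      0.790
Sum = 12.26

12.26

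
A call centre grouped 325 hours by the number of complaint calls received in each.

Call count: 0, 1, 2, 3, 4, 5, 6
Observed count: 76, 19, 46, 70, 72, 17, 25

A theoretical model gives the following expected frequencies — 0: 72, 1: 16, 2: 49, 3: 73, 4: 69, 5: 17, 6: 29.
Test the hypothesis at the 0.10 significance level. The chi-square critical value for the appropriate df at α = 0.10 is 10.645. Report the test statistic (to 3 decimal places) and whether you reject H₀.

1.774; do not reject

cat         O        E   (O−E)²/E
0          76       72     0.2222
1          19       16     0.5625
2          46       49     0.1837
3          70       73     0.1233
4          72       69     0.1304
5          17       17     0.0000
6          25       29     0.5517
Sum = 1.774
df = 6. Since 1.774 < 10.645, we do not reject H₀.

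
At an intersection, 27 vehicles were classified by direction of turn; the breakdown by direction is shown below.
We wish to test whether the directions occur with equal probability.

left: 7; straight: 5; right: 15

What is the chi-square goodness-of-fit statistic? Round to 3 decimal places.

Under H₀ each category has probability 1/3, so each expected count is 27/3 = 9.
cat           O        E   (O−E)²/E
left          7        9     0.4444
straight      5        9     1.7778
right        15        9     4.0000
Sum = 6.222

6.222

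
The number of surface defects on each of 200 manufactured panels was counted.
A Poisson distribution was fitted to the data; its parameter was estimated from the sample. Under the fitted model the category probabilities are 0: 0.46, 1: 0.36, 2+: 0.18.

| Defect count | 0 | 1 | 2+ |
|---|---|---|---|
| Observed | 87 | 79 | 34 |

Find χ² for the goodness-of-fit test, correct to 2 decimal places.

Expected counts E_i = n·p_i: 200×0.46 = 92, 200×0.36 = 72, 200×0.18 = 36.
0: (87 − 92)²/92 = 25/92 = 0.272
1: (79 − 72)²/72 = 49/72 = 0.681
2+: (34 − 36)²/36 = 4/36 = 0.111
Sum = 1.06

1.06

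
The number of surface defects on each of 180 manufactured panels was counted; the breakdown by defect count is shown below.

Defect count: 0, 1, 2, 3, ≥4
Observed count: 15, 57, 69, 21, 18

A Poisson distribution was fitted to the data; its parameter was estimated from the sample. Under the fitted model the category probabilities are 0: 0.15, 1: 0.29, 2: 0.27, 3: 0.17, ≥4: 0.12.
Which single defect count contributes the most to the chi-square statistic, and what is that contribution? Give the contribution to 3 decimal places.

Expected counts E_i = n·p_i: 180×0.15 = 27, 180×0.29 = 52.2, 180×0.27 = 48.6, 180×0.17 = 30.6, 180×0.12 = 21.6.
cat         O        E   (O−E)²/E
0          15       27     5.3333
1          57     52.2     0.4414
2          69     48.6     8.5630
3          21     30.6     3.0118
≥4         18     21.6     0.6000
The largest term is for 2: 8.563.

2, 8.563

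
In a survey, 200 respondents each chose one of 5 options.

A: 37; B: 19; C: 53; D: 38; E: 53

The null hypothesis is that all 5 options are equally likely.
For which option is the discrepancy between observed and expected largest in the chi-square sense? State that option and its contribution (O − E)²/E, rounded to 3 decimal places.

B, 11.025

Expected count for each of the 5 categories: 200/5 = 40.
A: (37 − 40)²/40 = 9/40 = 0.2250
B: (19 − 40)²/40 = 441/40 = 11.0250
C: (53 − 40)²/40 = 169/40 = 4.2250
D: (38 − 40)²/40 = 4/40 = 0.1000
E: (53 − 40)²/40 = 169/40 = 4.2250
The largest term is for B: 11.025.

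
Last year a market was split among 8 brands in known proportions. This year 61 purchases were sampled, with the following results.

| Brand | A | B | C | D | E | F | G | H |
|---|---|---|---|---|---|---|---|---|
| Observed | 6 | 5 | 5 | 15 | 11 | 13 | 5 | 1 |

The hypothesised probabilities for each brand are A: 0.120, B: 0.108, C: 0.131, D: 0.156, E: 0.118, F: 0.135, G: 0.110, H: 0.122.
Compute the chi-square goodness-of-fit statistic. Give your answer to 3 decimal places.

Expected counts E_i = n·p_i: 61×0.120 = 7.32, 61×0.108 = 6.588, 61×0.131 = 7.991, 61×0.156 = 9.516, 61×0.118 = 7.198, 61×0.135 = 8.235, 61×0.110 = 6.71, 61×0.122 = 7.442.
A: (6 − 7.32)²/7.32 = 1.7424/7.32 = 0.2380
B: (5 − 6.588)²/6.588 = 2.521744/6.588 = 0.3828
C: (5 − 7.991)²/7.991 = 8.946081/7.991 = 1.1195
D: (15 − 9.516)²/9.516 = 30.074256/9.516 = 3.1604
E: (11 − 7.198)²/7.198 = 14.455204/7.198 = 2.0082
F: (13 − 8.235)²/8.235 = 22.705225/8.235 = 2.7572
G: (5 − 6.71)²/6.71 = 2.9241/6.71 = 0.4358
H: (1 − 7.442)²/7.442 = 41.499364/7.442 = 5.5764
Sum = 15.678

15.678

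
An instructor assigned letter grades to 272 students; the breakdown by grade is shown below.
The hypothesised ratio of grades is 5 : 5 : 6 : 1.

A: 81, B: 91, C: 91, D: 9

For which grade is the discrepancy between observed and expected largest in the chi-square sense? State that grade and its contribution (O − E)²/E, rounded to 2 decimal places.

D, 3.06

Ratio total = 17. Expected counts: 272×5/17 = 80, 272×5/17 = 80, 272×6/17 = 96, 272×1/17 = 16.
χ² = (81−80)²/80 + (91−80)²/80 + (91−96)²/96 + (9−16)²/16
   = 0.013 + 1.513 + 0.260 + 3.063
The largest term is for D: 3.06.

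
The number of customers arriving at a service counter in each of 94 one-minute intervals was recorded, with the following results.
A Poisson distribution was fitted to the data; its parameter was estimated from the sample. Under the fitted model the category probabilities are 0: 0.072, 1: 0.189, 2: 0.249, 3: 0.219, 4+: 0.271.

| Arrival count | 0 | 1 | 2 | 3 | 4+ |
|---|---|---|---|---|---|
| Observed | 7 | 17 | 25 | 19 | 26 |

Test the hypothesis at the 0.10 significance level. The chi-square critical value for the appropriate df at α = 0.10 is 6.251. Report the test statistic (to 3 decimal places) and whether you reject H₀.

Expected counts E_i = n·p_i: 94×0.072 = 6.768, 94×0.189 = 17.766, 94×0.249 = 23.406, 94×0.219 = 20.586, 94×0.271 = 25.474.
0: (7 − 6.768)²/6.768 = 0.053824/6.768 = 0.0080
1: (17 − 17.766)²/17.766 = 0.586756/17.766 = 0.0330
2: (25 − 23.406)²/23.406 = 2.540836/23.406 = 0.1086
3: (19 − 20.586)²/20.586 = 2.515396/20.586 = 0.1222
4+: (26 − 25.474)²/25.474 = 0.276676/25.474 = 0.0109
Sum = 0.283
df = 3. Since 0.283 < 6.251, we do not reject H₀.

0.283; do not reject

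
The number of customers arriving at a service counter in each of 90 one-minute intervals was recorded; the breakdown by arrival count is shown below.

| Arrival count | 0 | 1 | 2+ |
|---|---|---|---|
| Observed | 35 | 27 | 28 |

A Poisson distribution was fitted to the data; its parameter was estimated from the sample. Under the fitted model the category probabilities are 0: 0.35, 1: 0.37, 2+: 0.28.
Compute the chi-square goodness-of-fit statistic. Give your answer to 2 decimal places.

1.89

Expected counts E_i = n·p_i: 90×0.35 = 31.5, 90×0.37 = 33.3, 90×0.28 = 25.2.
χ² = (35−31.5)²/31.5 + (27−33.3)²/33.3 + (28−25.2)²/25.2
   = 0.389 + 1.192 + 0.311
Sum = 1.89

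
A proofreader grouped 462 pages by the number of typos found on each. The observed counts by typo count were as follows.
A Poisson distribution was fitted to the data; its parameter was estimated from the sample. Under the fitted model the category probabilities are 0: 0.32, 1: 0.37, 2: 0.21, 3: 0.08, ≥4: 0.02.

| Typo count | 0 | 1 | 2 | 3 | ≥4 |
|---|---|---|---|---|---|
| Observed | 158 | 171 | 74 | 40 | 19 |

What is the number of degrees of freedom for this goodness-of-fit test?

3

There are k = 5 categories and 1 parameter estimated from the data, so df = 5 − 1 − 1 = 3.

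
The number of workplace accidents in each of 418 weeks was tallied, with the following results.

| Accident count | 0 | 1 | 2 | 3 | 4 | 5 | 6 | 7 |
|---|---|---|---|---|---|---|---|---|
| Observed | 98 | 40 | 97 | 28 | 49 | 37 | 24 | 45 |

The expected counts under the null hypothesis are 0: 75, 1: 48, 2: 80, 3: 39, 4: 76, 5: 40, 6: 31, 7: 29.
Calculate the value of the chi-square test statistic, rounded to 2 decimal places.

χ² = (98−75)²/75 + (40−48)²/48 + (97−80)²/80 + (28−39)²/39 + (49−76)²/76 + (37−40)²/40 + (24−31)²/31 + (45−29)²/29
   = 7.053 + 1.333 + 3.613 + 3.103 + 9.592 + 0.225 + 1.581 + 8.828
Sum = 35.33

35.33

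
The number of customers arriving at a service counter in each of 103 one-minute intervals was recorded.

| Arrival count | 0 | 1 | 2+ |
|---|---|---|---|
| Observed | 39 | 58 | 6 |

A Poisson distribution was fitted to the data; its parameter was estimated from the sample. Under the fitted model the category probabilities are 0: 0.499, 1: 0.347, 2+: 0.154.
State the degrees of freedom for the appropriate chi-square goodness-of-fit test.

1

There are k = 3 categories and 1 parameter estimated from the data, so df = 3 − 1 − 1 = 1.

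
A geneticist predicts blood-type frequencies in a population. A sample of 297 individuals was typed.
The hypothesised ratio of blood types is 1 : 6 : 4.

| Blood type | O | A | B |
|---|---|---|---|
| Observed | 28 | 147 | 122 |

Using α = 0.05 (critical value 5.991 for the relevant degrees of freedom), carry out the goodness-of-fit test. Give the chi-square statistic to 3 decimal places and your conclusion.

3.241; do not reject

Ratio total = 11. Expected counts: 297×1/11 = 27, 297×6/11 = 162, 297×4/11 = 108.
cat         O        E   (O−E)²/E
O          28       27     0.0370
A         147      162     1.3889
B         122      108     1.8148
Sum = 3.241
df = 2. Since 3.241 < 5.991, we do not reject H₀.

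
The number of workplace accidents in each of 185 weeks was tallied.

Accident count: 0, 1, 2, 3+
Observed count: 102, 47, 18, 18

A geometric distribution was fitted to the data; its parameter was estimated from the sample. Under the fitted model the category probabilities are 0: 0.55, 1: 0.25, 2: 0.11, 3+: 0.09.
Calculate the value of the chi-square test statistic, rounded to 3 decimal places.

Expected counts E_i = n·p_i: 185×0.55 = 101.75, 185×0.25 = 46.25, 185×0.11 = 20.35, 185×0.09 = 16.65.
cat         O        E   (O−E)²/E
0         102   101.75     0.0006
1          47    46.25     0.0122
2          18    20.35     0.2714
3+         18    16.65     0.1095
Sum = 0.394

0.394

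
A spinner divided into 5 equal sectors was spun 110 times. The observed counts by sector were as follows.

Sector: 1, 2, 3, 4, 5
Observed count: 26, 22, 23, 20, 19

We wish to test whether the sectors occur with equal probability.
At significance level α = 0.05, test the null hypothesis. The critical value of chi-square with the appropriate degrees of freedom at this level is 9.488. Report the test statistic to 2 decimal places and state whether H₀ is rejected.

Expected count for each of the 5 categories: 110/5 = 22.
cat         O        E   (O−E)²/E
1          26       22      0.727
2          22       22      0.000
3          23       22      0.045
4          20       22      0.182
5          19       22      0.409
Sum = 1.36
df = 4. Since 1.36 < 9.488, we do not reject H₀.

1.36; do not reject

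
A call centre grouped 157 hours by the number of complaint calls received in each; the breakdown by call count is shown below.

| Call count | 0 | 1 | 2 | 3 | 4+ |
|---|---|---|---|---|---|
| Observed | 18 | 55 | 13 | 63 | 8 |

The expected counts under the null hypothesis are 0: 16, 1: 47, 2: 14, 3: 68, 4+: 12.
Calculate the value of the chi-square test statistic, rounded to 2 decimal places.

0: (18 − 16)²/16 = 4/16 = 0.250
1: (55 − 47)²/47 = 64/47 = 1.362
2: (13 − 14)²/14 = 1/14 = 0.071
3: (63 − 68)²/68 = 25/68 = 0.368
4+: (8 − 12)²/12 = 16/12 = 1.333
Sum = 3.38

3.38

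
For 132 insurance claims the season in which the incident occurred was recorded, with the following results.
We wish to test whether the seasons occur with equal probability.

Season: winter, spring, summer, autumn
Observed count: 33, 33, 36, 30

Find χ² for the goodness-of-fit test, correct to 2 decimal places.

Under H₀ each category has probability 1/4, so each expected count is 132/4 = 33.
winter: (33 − 33)²/33 = 0/33 = 0.000
spring: (33 − 33)²/33 = 0/33 = 0.000
summer: (36 − 33)²/33 = 9/33 = 0.273
autumn: (30 − 33)²/33 = 9/33 = 0.273
Sum = 0.55

0.55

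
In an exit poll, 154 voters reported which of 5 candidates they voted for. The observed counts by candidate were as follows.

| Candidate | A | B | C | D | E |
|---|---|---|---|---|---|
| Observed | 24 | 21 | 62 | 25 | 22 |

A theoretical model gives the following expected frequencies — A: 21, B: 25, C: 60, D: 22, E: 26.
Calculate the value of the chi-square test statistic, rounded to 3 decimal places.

2.160

cat         O        E   (O−E)²/E
A          24       21     0.4286
B          21       25     0.6400
C          62       60     0.0667
D          25       22     0.4091
E          22       26     0.6154
Sum = 2.160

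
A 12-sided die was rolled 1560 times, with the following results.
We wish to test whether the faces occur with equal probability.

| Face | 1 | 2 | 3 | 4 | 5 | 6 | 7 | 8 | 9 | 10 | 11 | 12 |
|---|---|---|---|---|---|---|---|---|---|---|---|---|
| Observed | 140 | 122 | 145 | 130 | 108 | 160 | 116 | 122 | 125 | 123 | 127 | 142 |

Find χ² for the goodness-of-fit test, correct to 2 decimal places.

Expected count for each of the 12 categories: 1560/12 = 130.
cat         O        E   (O−E)²/E
1         140      130      0.769
2         122      130      0.492
3         145      130      1.731
4         130      130      0.000
5         108      130      3.723
6         160      130      6.923
7         116      130      1.508
8         122      130      0.492
9         125      130      0.192
10        123      130      0.377
11        127      130      0.069
12        142      130      1.108
Sum = 17.38

17.38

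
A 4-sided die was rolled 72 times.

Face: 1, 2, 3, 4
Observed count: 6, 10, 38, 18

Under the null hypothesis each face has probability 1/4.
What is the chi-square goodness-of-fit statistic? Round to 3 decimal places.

33.778

Expected count for each of the 4 categories: 72/4 = 18.
χ² = (6−18)²/18 + (10−18)²/18 + (38−18)²/18 + (18−18)²/18
   = 8.0000 + 3.5556 + 22.2222 + 0.0000
Sum = 33.778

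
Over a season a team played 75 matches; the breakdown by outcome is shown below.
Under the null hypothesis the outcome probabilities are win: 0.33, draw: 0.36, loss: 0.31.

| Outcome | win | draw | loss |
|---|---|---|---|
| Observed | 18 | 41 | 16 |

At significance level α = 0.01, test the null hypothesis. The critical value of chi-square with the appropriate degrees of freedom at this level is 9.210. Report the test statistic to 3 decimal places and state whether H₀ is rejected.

11.361; reject

Expected counts E_i = n·p_i: 75×0.33 = 24.75, 75×0.36 = 27, 75×0.31 = 23.25.
χ² = (18−24.75)²/24.75 + (41−27)²/27 + (16−23.25)²/23.25
   = 1.8409 + 7.2593 + 2.2608
Sum = 11.361
df = 2. Since 11.361 > 9.210, we reject H₀.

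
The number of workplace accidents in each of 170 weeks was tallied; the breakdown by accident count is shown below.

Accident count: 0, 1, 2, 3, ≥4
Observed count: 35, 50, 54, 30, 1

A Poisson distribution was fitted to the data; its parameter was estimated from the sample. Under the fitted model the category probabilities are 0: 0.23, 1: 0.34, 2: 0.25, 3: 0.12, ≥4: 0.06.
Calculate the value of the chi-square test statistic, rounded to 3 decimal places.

17.410

Expected counts E_i = n·p_i: 170×0.23 = 39.1, 170×0.34 = 57.8, 170×0.25 = 42.5, 170×0.12 = 20.4, 170×0.06 = 10.2.
χ² = (35−39.1)²/39.1 + (50−57.8)²/57.8 + (54−42.5)²/42.5 + (30−20.4)²/20.4 + (1−10.2)²/10.2
   = 0.4299 + 1.0526 + 3.1118 + 4.5176 + 8.2980
Sum = 17.410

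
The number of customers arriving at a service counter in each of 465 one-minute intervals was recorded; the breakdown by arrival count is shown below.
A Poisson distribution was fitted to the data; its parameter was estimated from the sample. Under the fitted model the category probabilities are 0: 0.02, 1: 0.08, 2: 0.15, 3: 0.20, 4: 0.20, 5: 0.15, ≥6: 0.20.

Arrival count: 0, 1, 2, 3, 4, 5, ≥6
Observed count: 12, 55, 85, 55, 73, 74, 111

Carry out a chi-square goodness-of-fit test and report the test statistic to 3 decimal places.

36.206

Expected counts E_i = n·p_i: 465×0.02 = 9.3, 465×0.08 = 37.2, 465×0.15 = 69.75, 465×0.20 = 93, 465×0.20 = 93, 465×0.15 = 69.75, 465×0.20 = 93.
0: (12 − 9.3)²/9.3 = 7.29/9.3 = 0.7839
1: (55 − 37.2)²/37.2 = 316.84/37.2 = 8.5172
2: (85 − 69.75)²/69.75 = 232.5625/69.75 = 3.3342
3: (55 − 93)²/93 = 1444/93 = 15.5269
4: (73 − 93)²/93 = 400/93 = 4.3011
5: (74 − 69.75)²/69.75 = 18.0625/69.75 = 0.2590
≥6: (111 − 93)²/93 = 324/93 = 3.4839
Sum = 36.206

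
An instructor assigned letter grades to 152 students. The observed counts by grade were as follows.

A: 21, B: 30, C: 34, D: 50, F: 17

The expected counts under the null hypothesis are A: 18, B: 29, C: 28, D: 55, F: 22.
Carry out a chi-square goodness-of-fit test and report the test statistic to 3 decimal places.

χ² = (21−18)²/18 + (30−29)²/29 + (34−28)²/28 + (50−55)²/55 + (17−22)²/22
   = 0.5000 + 0.0345 + 1.2857 + 0.4545 + 1.1364
Sum = 3.411

3.411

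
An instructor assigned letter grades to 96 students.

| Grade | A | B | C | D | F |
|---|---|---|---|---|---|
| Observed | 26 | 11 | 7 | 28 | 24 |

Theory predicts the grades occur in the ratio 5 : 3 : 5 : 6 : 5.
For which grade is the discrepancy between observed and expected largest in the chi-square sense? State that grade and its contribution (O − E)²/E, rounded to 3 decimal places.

Ratio total = 24. Expected counts: 96×5/24 = 20, 96×3/24 = 12, 96×5/24 = 20, 96×6/24 = 24, 96×5/24 = 20.
cat         O        E   (O−E)²/E
A          26       20     1.8000
B          11       12     0.0833
C           7       20     8.4500
D          28       24     0.6667
F          24       20     0.8000
The largest term is for C: 8.450.

C, 8.450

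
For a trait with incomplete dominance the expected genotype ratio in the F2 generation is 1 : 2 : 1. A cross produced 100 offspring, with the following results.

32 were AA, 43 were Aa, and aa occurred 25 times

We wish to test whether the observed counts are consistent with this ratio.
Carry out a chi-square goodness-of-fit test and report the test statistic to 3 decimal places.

2.940

Ratio total = 4. Expected counts: 100×1/4 = 25, 100×2/4 = 50, 100×1/4 = 25.
cat         O        E   (O−E)²/E
AA         32       25     1.9600
Aa         43       50     0.9800
aa         25       25     0.0000
Sum = 2.940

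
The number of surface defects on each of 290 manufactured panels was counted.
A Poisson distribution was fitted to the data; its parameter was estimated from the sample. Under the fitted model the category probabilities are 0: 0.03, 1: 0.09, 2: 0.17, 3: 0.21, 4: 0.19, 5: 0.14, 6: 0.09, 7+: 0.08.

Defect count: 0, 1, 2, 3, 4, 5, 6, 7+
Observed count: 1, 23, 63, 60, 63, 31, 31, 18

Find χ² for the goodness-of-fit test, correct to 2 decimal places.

16.49

Expected counts E_i = n·p_i: 290×0.03 = 8.7, 290×0.09 = 26.1, 290×0.17 = 49.3, 290×0.21 = 60.9, 290×0.19 = 55.1, 290×0.14 = 40.6, 290×0.09 = 26.1, 290×0.08 = 23.2.
0: (1 − 8.7)²/8.7 = 59.29/8.7 = 6.815
1: (23 − 26.1)²/26.1 = 9.61/26.1 = 0.368
2: (63 − 49.3)²/49.3 = 187.69/49.3 = 3.807
3: (60 − 60.9)²/60.9 = 0.81/60.9 = 0.013
4: (63 − 55.1)²/55.1 = 62.41/55.1 = 1.133
5: (31 − 40.6)²/40.6 = 92.16/40.6 = 2.270
6: (31 − 26.1)²/26.1 = 24.01/26.1 = 0.920
7+: (18 − 23.2)²/23.2 = 27.04/23.2 = 1.166
Sum = 16.49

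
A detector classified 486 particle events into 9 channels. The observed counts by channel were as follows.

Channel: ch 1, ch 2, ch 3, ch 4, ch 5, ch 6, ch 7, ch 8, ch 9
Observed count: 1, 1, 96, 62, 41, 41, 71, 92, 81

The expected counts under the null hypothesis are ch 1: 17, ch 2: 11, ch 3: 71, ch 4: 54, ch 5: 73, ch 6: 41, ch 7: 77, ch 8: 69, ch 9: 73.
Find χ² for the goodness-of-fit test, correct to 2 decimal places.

57.18

ch 1: (1 − 17)²/17 = 256/17 = 15.059
ch 2: (1 − 11)²/11 = 100/11 = 9.091
ch 3: (96 − 71)²/71 = 625/71 = 8.803
ch 4: (62 − 54)²/54 = 64/54 = 1.185
ch 5: (41 − 73)²/73 = 1024/73 = 14.027
ch 6: (41 − 41)²/41 = 0/41 = 0.000
ch 7: (71 − 77)²/77 = 36/77 = 0.468
ch 8: (92 − 69)²/69 = 529/69 = 7.667
ch 9: (81 − 73)²/73 = 64/73 = 0.877
Sum = 57.18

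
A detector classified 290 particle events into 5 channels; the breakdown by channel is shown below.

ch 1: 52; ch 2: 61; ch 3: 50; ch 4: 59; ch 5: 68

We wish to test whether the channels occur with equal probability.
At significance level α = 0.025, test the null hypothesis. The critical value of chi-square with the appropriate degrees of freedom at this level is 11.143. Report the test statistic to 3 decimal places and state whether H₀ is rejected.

Expected count for each of the 5 categories: 290/5 = 58.
χ² = (52−58)²/58 + (61−58)²/58 + (50−58)²/58 + (59−58)²/58 + (68−58)²/58
   = 0.6207 + 0.1552 + 1.1034 + 0.0172 + 1.7241
Sum = 3.621
df = 4. Since 3.621 < 11.143, we do not reject H₀.

3.621; do not reject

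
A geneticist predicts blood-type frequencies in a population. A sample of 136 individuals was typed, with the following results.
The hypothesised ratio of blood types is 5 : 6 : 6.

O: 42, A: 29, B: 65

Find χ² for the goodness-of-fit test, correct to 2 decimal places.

13.64

Ratio total = 17. Expected counts: 136×5/17 = 40, 136×6/17 = 48, 136×6/17 = 48.
χ² = (42−40)²/40 + (29−48)²/48 + (65−48)²/48
   = 0.100 + 7.521 + 6.021
Sum = 13.64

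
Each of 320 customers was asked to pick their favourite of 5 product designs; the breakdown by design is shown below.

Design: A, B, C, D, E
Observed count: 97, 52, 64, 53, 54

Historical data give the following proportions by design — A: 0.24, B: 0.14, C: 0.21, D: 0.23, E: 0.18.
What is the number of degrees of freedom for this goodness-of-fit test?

4

There are k = 5 categories and no parameters were estimated from the data, so df = 5 − 1 = 4.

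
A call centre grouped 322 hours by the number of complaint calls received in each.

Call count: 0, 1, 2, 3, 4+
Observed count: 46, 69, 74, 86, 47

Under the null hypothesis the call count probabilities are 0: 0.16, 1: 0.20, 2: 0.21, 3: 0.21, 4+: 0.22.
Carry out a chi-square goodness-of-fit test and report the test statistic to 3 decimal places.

14.541

Expected counts E_i = n·p_i: 322×0.16 = 51.52, 322×0.20 = 64.4, 322×0.21 = 67.62, 322×0.21 = 67.62, 322×0.22 = 70.84.
χ² = (46−51.52)²/51.52 + (69−64.4)²/64.4 + (74−67.62)²/67.62 + (86−67.62)²/67.62 + (47−70.84)²/70.84
   = 0.5914 + 0.3286 + 0.6020 + 4.9959 + 8.0229
Sum = 14.541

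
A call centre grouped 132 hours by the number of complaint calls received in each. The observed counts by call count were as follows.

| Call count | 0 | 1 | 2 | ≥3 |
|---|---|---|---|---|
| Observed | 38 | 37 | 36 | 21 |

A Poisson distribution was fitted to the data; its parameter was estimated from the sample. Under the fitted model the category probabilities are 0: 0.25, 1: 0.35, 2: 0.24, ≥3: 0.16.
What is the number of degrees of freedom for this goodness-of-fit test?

There are k = 4 categories and 1 parameter estimated from the data, so df = 4 − 1 − 1 = 2.

2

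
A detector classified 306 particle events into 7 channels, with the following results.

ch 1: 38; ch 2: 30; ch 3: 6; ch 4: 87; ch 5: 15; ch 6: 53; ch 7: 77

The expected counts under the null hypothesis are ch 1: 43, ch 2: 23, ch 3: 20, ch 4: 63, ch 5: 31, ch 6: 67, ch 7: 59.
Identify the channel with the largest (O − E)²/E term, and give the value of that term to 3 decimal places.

cat         O        E   (O−E)²/E
ch 1       38       43     0.5814
ch 2       30       23     2.1304
ch 3        6       20     9.8000
ch 4       87       63     9.1429
ch 5       15       31     8.2581
ch 6       53       67     2.9254
ch 7       77       59     5.4915
The largest term is for ch 3: 9.800.

ch 3, 9.800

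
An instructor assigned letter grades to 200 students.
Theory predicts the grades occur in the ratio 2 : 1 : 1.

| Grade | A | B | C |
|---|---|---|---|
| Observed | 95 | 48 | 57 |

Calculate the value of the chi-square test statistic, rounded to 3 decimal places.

1.310

Ratio total = 4. Expected counts: 200×2/4 = 100, 200×1/4 = 50, 200×1/4 = 50.
A: (95 − 100)²/100 = 25/100 = 0.2500
B: (48 − 50)²/50 = 4/50 = 0.0800
C: (57 − 50)²/50 = 49/50 = 0.9800
Sum = 1.310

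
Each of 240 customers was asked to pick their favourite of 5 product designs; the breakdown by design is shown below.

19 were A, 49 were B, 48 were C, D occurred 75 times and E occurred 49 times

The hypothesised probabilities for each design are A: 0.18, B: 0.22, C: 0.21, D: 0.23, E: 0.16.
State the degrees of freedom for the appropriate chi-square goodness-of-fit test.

4

There are k = 5 categories and no parameters were estimated from the data, so df = 5 − 1 = 4.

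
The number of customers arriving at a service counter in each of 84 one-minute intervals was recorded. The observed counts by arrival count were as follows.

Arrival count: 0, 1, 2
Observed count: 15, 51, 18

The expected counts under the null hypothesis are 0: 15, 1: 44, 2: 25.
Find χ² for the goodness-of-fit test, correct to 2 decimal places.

3.07

χ² = (15−15)²/15 + (51−44)²/44 + (18−25)²/25
   = 0.000 + 1.114 + 1.960
Sum = 3.07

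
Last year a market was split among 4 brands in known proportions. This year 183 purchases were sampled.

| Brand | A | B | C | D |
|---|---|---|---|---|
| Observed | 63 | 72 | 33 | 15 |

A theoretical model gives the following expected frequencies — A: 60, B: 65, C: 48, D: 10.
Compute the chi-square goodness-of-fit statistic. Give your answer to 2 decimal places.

cat         O        E   (O−E)²/E
A          63       60      0.150
B          72       65      0.754
C          33       48      4.688
D          15       10      2.500
Sum = 8.09

8.09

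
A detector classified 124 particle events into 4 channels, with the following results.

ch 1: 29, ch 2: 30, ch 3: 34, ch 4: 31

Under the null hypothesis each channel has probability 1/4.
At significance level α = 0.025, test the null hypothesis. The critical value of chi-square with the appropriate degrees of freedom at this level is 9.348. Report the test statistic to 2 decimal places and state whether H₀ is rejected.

0.45; do not reject

Expected count for each of the 4 categories: 124/4 = 31.
χ² = (29−31)²/31 + (30−31)²/31 + (34−31)²/31 + (31−31)²/31
   = 0.129 + 0.032 + 0.290 + 0.000
Sum = 0.45
df = 3. Since 0.45 < 9.348, we do not reject H₀.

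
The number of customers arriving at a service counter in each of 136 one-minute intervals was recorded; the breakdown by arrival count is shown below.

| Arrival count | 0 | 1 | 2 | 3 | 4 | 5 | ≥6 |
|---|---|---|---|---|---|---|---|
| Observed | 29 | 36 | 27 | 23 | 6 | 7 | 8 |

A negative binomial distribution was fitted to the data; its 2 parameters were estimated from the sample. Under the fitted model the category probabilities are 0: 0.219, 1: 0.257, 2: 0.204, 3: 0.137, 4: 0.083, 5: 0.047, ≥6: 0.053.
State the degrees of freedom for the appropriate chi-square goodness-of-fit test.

There are k = 7 categories and 2 parameters estimated from the data, so df = 7 − 1 − 2 = 4.

4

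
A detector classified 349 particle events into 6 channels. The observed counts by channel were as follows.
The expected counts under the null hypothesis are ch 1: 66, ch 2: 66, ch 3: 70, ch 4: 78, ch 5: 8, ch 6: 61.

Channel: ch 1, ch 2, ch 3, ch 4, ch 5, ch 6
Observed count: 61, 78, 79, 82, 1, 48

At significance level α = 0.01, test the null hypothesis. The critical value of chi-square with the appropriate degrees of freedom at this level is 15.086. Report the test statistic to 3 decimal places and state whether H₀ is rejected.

12.818; do not reject

cat         O        E   (O−E)²/E
ch 1       61       66     0.3788
ch 2       78       66     2.1818
ch 3       79       70     1.1571
ch 4       82       78     0.2051
ch 5        1        8     6.1250
ch 6       48       61     2.7705
Sum = 12.818
df = 5. Since 12.818 < 15.086, we do not reject H₀.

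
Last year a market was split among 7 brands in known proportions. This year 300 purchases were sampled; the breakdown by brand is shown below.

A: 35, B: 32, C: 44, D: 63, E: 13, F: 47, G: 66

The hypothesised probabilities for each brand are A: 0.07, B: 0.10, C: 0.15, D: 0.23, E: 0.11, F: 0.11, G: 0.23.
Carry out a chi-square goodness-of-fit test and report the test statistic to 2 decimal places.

Expected counts E_i = n·p_i: 300×0.07 = 21, 300×0.10 = 30, 300×0.15 = 45, 300×0.23 = 69, 300×0.11 = 33, 300×0.11 = 33, 300×0.23 = 69.
cat         O        E   (O−E)²/E
A          35       21      9.333
B          32       30      0.133
C          44       45      0.022
D          63       69      0.522
E          13       33     12.121
F          47       33      5.939
G          66       69      0.130
Sum = 28.20

28.20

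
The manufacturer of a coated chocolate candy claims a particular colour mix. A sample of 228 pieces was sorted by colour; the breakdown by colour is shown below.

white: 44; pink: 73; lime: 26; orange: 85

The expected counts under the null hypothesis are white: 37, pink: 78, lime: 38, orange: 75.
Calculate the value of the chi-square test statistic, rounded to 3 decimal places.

6.768

χ² = (44−37)²/37 + (73−78)²/78 + (26−38)²/38 + (85−75)²/75
   = 1.3243 + 0.3205 + 3.7895 + 1.3333
Sum = 6.768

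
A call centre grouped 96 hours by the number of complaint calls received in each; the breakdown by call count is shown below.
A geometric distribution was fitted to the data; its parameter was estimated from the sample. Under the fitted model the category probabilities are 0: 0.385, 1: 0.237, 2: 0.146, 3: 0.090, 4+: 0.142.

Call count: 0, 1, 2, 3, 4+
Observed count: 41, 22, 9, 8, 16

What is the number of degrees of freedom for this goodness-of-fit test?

There are k = 5 categories and 1 parameter estimated from the data, so df = 5 − 1 − 1 = 3.

3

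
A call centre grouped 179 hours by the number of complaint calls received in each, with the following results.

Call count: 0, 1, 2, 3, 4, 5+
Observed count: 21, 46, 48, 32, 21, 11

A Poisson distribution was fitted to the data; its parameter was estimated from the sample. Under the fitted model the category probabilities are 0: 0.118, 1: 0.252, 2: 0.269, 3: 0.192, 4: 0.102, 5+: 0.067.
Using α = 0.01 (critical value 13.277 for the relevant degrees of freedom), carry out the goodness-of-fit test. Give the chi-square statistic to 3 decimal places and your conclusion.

Expected counts E_i = n·p_i: 179×0.118 = 21.122, 179×0.252 = 45.108, 179×0.269 = 48.151, 179×0.192 = 34.368, 179×0.102 = 18.258, 179×0.067 = 11.993.
cat         O        E   (O−E)²/E
0          21   21.122     0.0007
1          46   45.108     0.0176
2          48   48.151     0.0005
3          32   34.368     0.1632
4          21   18.258     0.4118
5+         11   11.993     0.0822
Sum = 0.676
df = 4. Since 0.676 < 13.277, we do not reject H₀.

0.676; do not reject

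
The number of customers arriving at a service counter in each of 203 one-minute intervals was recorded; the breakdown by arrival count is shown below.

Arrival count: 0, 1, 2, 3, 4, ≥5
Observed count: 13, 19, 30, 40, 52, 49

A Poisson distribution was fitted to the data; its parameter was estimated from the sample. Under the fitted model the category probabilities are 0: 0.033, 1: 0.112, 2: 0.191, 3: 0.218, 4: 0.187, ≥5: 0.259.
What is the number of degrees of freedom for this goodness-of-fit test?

4

There are k = 6 categories and 1 parameter estimated from the data, so df = 6 − 1 − 1 = 4.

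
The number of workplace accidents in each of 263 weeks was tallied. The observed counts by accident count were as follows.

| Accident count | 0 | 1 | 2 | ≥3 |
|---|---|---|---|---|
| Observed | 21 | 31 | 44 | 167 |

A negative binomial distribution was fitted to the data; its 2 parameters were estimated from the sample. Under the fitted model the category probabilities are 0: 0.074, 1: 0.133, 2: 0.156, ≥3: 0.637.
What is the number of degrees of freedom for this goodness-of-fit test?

There are k = 4 categories and 2 parameters estimated from the data, so df = 4 − 1 − 2 = 1.

1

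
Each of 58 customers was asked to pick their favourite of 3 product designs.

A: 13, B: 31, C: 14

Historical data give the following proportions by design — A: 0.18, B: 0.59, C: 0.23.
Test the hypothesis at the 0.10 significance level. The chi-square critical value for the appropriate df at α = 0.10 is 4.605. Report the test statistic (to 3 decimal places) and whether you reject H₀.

0.963; do not reject

Expected counts E_i = n·p_i: 58×0.18 = 10.44, 58×0.59 = 34.22, 58×0.23 = 13.34.
cat         O        E   (O−E)²/E
A          13    10.44     0.6277
B          31    34.22     0.3030
C          14    13.34     0.0327
Sum = 0.963
df = 2. Since 0.963 < 4.605, we do not reject H₀.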